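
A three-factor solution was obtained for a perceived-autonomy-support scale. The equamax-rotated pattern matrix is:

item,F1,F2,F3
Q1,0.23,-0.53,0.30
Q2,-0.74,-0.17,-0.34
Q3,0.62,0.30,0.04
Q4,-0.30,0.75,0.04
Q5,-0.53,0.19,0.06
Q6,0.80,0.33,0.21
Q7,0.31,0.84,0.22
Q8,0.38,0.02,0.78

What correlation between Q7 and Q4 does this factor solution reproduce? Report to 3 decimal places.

r̂ = Σ λ_i·λ_j across factors = (0.31)(-0.30) + (0.84)(0.75) + (0.22)(0.04)
  = -0.0930 +0.6300 +0.0088 = 0.5458

0.546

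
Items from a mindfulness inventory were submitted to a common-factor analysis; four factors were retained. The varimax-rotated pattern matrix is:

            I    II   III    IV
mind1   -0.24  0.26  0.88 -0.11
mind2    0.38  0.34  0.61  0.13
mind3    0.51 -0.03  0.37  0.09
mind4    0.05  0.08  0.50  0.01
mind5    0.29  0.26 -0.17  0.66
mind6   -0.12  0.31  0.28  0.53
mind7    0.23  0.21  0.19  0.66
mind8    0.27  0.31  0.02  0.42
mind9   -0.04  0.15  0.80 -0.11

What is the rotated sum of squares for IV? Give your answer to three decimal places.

1.378

SS loadings for IV = (-0.11)² + 0.13² + 0.09² + 0.01² + 0.66² + 0.53² + 0.66² + 0.42² + (-0.11)² = 0.0121 + 0.0169 + 0.0081 + 0.0001 + 0.4356 + 0.2809 + 0.4356 + 0.1764 + 0.0121 = 1.3778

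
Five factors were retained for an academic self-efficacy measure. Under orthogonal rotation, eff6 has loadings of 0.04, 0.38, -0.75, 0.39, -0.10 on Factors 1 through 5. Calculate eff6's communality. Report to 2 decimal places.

h² = 0.04² + 0.38² + (-0.75)² + 0.39² + (-0.10)² = 0.0016 + 0.1444 + 0.5625 + 0.1521 + 0.0100 = 0.8706

0.87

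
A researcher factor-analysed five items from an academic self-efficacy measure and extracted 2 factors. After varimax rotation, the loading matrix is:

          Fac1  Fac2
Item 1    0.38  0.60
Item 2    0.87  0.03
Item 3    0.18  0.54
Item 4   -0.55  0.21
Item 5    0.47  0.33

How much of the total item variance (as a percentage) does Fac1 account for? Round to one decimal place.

SS loadings for Fac1 = 0.38² + 0.87² + 0.18² + (-0.55)² + 0.47² = 1.4571
With 5 standardized items, total variance = 5. Proportion = 1.4571/5 = 0.2914 → 29.14%.

29.1%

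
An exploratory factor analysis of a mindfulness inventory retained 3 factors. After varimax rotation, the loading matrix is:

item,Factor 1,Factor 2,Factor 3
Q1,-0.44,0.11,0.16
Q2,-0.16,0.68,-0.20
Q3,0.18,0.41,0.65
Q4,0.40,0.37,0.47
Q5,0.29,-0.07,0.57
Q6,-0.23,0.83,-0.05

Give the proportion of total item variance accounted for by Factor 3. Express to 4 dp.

0.1727

SS loadings for Factor 3 = 0.16² + (-0.20)² + 0.65² + 0.47² + 0.57² + (-0.05)² = 1.0364
Proportion of variance = 1.0364 / 6 = 0.1727.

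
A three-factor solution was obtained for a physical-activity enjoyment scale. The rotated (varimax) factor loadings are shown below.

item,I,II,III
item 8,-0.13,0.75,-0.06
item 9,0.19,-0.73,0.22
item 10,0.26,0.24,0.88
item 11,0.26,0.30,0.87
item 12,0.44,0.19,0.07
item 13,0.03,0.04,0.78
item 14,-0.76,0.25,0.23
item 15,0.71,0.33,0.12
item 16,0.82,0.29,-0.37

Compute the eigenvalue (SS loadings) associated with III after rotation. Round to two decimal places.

2.40

SS loadings for III = (-0.06)² + 0.22² + 0.88² + 0.87² + 0.07² + 0.78² + 0.23² + 0.12² + (-0.37)² = 0.0036 + 0.0484 + 0.7744 + 0.7569 + 0.0049 + 0.6084 + 0.0529 + 0.0144 + 0.1369 = 2.4008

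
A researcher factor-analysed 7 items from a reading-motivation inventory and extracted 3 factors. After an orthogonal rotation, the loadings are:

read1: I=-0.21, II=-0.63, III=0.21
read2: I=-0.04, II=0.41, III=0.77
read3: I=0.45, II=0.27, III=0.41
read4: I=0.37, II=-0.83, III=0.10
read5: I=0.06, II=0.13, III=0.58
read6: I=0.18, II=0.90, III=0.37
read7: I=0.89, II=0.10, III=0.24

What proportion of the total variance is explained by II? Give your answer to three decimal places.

SS loadings for II = (-0.63)² + 0.41² + 0.27² + (-0.83)² + 0.13² + 0.90² + 0.10² = 2.1637
Proportion of variance = 2.1637 / 7 = 0.3091.

0.309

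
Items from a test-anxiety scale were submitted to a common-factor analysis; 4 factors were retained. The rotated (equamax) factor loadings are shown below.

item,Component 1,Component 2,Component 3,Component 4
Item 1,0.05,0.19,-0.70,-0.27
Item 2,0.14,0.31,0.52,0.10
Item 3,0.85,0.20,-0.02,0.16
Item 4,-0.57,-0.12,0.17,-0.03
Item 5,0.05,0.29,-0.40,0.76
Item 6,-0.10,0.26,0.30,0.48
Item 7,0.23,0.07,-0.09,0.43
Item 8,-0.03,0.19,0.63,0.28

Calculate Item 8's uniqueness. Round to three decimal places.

0.488

h² = (-0.03)² + 0.19² + 0.63² + 0.28² = 0.0009 + 0.0361 + 0.3969 + 0.0784 = 0.5123
Uniqueness u² = 1 − h² = 1 − 0.5123 = 0.4877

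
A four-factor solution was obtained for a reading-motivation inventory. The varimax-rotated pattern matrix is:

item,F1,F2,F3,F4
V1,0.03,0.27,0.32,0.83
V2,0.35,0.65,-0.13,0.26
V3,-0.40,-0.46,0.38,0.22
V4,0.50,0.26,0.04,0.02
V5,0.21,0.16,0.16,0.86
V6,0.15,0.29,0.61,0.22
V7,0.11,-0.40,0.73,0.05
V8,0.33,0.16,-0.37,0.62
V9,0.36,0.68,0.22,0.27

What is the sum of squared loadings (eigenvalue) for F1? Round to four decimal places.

0.8506

SS loadings for F1 = 0.03² + 0.35² + (-0.40)² + 0.50² + 0.21² + 0.15² + 0.11² + 0.33² + 0.36² = 0.0009 + 0.1225 + 0.1600 + 0.2500 + 0.0441 + 0.0225 + 0.0121 + 0.1089 + 0.1296 = 0.8506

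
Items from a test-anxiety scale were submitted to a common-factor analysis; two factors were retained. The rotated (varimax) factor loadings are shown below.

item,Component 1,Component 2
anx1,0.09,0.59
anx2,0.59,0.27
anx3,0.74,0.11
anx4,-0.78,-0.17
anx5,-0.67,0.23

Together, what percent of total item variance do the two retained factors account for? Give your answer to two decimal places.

Communalities: 0.3562, 0.4210, 0.5597, 0.6373, 0.5018; Σh² = 2.4760.
Total variance with 5 standardized items is 5, so the solution explains 2.4760/5 = 0.4952 = 49.52%.

49.52%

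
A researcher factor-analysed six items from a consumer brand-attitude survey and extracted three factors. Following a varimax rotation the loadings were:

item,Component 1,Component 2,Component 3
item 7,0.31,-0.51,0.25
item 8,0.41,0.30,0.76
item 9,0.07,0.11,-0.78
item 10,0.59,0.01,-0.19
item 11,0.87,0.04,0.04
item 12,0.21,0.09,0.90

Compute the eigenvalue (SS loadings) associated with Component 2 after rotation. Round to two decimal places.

0.37

SS loadings for Component 2 = (-0.51)² + 0.30² + 0.11² + 0.01² + 0.04² + 0.09² = 0.2601 + 0.0900 + 0.0121 + 0.0001 + 0.0016 + 0.0081 = 0.3720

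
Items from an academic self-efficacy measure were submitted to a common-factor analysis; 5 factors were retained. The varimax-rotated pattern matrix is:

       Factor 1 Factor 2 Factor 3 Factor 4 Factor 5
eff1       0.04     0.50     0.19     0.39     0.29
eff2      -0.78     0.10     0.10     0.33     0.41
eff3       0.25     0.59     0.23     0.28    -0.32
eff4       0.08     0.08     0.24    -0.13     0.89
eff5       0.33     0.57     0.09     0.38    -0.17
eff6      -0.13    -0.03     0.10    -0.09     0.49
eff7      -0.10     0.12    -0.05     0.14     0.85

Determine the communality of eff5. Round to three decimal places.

0.615

h² = 0.33² + 0.57² + 0.09² + 0.38² + (-0.17)² = 0.1089 + 0.3249 + 0.0081 + 0.1444 + 0.0289 = 0.6152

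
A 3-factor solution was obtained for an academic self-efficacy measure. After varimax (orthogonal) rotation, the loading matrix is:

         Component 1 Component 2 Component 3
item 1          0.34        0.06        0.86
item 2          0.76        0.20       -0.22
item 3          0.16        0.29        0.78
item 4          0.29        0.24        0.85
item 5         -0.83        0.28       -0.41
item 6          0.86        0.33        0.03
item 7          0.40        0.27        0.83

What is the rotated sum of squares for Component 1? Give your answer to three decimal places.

SS loadings for Component 1 = 0.34² + 0.76² + 0.16² + 0.29² + (-0.83)² + 0.86² + 0.40² = 0.1156 + 0.5776 + 0.0256 + 0.0841 + 0.6889 + 0.7396 + 0.1600 = 2.3914

2.391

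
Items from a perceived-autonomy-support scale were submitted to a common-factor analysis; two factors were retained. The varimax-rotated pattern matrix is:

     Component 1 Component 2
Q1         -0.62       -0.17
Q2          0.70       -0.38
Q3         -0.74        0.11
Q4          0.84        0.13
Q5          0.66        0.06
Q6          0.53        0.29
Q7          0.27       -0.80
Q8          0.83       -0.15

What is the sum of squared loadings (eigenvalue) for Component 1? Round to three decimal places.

3.606

SS loadings for Component 1 = (-0.62)² + 0.70² + (-0.74)² + 0.84² + 0.66² + 0.53² + 0.27² + 0.83² = 0.3844 + 0.4900 + 0.5476 + 0.7056 + 0.4356 + 0.2809 + 0.0729 + 0.6889 = 3.6059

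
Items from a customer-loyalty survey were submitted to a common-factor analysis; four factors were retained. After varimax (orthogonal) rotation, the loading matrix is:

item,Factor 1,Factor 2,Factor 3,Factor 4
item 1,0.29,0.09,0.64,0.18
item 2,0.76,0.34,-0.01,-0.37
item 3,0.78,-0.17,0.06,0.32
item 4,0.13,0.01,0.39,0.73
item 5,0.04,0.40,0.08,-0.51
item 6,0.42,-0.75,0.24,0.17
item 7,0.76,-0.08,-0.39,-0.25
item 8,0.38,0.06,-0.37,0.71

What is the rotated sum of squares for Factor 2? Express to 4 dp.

0.8852

SS loadings for Factor 2 = 0.09² + 0.34² + (-0.17)² + 0.01² + 0.40² + (-0.75)² + (-0.08)² + 0.06² = 0.0081 + 0.1156 + 0.0289 + 0.0001 + 0.1600 + 0.5625 + 0.0064 + 0.0036 = 0.8852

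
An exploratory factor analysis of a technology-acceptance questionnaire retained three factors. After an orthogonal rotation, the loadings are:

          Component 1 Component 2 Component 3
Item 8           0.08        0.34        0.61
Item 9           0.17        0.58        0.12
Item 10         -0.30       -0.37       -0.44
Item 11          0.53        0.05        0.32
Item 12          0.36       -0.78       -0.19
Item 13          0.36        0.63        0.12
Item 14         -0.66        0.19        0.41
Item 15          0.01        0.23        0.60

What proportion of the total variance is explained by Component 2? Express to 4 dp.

SS loadings for Component 2 = 0.34² + 0.58² + (-0.37)² + 0.05² + (-0.78)² + 0.63² + 0.19² + 0.23² = 1.6857
Proportion of variance = 1.6857 / 8 = 0.2107.

0.2107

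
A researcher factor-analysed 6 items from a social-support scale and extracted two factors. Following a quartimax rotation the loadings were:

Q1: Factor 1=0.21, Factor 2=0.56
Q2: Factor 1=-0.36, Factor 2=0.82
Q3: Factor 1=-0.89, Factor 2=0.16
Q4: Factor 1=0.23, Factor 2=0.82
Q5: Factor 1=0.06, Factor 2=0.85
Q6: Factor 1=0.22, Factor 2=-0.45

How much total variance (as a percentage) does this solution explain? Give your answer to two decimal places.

61.33%

SS loadings by factor: 1.0707, 2.6090; total = 3.6797.
Total variance with 6 standardized items is 6, so the solution explains 3.6797/6 = 0.6133 = 61.33%.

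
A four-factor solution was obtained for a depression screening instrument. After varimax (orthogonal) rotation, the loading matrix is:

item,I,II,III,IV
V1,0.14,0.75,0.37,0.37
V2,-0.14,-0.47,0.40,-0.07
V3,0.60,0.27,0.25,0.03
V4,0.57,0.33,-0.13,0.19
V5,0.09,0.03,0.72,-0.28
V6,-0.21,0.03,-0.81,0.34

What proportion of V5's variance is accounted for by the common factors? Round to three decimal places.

0.606

h² = 0.09² + 0.03² + 0.72² + (-0.28)² = 0.0081 + 0.0009 + 0.5184 + 0.0784 = 0.6058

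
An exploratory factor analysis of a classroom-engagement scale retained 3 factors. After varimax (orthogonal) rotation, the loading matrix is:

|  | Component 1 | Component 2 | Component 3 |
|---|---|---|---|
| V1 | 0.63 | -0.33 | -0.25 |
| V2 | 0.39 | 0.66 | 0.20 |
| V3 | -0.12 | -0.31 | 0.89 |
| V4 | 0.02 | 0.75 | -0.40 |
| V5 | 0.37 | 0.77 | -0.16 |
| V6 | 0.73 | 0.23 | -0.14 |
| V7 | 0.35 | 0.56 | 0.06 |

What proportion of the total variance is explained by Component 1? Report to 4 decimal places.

SS loadings for Component 1 = 0.63² + 0.39² + (-0.12)² + 0.02² + 0.37² + 0.73² + 0.35² = 1.3561
Proportion of variance = 1.3561 / 7 = 0.1937.

0.1937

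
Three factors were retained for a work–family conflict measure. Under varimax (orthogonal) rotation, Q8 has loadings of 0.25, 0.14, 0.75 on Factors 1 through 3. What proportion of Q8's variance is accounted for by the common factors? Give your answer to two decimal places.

0.64

h² = 0.25² + 0.14² + 0.75² = 0.0625 + 0.0196 + 0.5625 = 0.6446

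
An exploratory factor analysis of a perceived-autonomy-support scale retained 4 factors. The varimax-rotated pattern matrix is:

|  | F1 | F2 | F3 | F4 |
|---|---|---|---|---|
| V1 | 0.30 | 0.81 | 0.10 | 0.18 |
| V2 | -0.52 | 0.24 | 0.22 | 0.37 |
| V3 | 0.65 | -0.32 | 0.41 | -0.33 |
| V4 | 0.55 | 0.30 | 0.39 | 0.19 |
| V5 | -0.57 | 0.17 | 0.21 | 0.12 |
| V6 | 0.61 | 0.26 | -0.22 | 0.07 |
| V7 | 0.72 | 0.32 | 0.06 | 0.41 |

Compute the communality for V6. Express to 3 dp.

h² = 0.61² + 0.26² + (-0.22)² + 0.07² = 0.3721 + 0.0676 + 0.0484 + 0.0049 = 0.4930

0.493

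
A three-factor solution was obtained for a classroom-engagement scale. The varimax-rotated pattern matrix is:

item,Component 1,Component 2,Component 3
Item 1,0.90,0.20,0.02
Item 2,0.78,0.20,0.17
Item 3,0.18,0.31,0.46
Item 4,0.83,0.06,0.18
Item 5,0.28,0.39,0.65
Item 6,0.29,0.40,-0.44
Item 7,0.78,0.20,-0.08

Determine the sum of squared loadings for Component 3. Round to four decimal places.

0.8958

SS loadings for Component 3 = 0.02² + 0.17² + 0.46² + 0.18² + 0.65² + (-0.44)² + (-0.08)² = 0.0004 + 0.0289 + 0.2116 + 0.0324 + 0.4225 + 0.1936 + 0.0064 = 0.8958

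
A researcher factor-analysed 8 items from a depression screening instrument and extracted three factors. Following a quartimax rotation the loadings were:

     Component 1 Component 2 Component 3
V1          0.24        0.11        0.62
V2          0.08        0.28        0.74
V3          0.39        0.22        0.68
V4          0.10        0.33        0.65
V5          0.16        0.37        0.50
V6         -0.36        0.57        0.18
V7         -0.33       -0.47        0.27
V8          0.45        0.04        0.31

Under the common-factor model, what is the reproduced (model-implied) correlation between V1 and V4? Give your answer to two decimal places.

0.46

r̂ = Σ λ_i·λ_j across factors = (0.24)(0.10) + (0.11)(0.33) + (0.62)(0.65)
  = +0.0240 +0.0363 +0.4030 = 0.4633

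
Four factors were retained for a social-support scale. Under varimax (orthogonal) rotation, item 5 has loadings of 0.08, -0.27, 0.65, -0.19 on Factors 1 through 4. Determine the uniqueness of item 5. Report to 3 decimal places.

h² = 0.08² + (-0.27)² + 0.65² + (-0.19)² = 0.0064 + 0.0729 + 0.4225 + 0.0361 = 0.5379
Uniqueness u² = 1 − h² = 1 − 0.5379 = 0.4621

0.462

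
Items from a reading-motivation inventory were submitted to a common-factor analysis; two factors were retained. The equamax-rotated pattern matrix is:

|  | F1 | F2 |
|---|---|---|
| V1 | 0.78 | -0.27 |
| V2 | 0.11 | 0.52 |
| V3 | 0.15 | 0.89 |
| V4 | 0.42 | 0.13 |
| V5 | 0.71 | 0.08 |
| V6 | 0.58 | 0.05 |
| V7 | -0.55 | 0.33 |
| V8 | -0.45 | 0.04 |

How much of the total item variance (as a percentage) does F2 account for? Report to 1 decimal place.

15.9%

SS loadings for F2 = (-0.27)² + 0.52² + 0.89² + 0.13² + 0.08² + 0.05² + 0.33² + 0.04² = 1.2717
With 8 standardized items, total variance = 8. Proportion = 1.2717/8 = 0.1590 → 15.90%.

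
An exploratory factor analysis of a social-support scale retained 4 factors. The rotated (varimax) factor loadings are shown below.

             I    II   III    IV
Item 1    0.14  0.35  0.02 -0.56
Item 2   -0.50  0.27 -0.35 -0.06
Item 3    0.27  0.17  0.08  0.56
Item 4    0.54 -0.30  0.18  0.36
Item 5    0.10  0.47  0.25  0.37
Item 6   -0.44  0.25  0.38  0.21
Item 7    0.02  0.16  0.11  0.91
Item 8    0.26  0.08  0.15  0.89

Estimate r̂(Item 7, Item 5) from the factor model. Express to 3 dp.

0.441

r̂ = Σ λ_i·λ_j across factors = (0.02)(0.10) + (0.16)(0.47) + (0.11)(0.25) + (0.91)(0.37)
  = +0.0020 +0.0752 +0.0275 +0.3367 = 0.4414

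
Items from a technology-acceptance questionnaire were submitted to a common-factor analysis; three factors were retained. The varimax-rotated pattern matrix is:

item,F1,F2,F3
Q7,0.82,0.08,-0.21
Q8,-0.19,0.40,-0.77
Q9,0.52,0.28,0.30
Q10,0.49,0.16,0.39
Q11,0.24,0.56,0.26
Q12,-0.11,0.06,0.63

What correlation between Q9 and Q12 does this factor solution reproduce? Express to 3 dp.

0.149

r̂ = Σ λ_i·λ_j across factors = (0.52)(-0.11) + (0.28)(0.06) + (0.30)(0.63)
  = -0.0572 +0.0168 +0.1890 = 0.1486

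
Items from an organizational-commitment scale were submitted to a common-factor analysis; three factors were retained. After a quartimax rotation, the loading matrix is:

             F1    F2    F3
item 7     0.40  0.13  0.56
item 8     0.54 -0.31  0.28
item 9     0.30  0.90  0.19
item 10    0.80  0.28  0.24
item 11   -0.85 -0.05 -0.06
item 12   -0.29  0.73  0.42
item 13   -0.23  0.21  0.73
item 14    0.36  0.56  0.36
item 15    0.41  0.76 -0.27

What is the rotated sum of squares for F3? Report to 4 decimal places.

SS loadings for F3 = 0.56² + 0.28² + 0.19² + 0.24² + (-0.06)² + 0.42² + 0.73² + 0.36² + (-0.27)² = 0.3136 + 0.0784 + 0.0361 + 0.0576 + 0.0036 + 0.1764 + 0.5329 + 0.1296 + 0.0729 = 1.4011

1.4011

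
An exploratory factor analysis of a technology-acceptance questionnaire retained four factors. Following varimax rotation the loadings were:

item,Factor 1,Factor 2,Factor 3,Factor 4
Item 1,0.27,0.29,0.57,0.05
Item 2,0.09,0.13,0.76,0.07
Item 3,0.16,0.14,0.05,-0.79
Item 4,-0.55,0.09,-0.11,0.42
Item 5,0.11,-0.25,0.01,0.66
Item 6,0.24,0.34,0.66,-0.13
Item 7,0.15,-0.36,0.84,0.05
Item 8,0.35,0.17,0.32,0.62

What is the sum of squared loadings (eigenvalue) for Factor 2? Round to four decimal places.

SS loadings for Factor 2 = 0.29² + 0.13² + 0.14² + 0.09² + (-0.25)² + 0.34² + (-0.36)² + 0.17² = 0.0841 + 0.0169 + 0.0196 + 0.0081 + 0.0625 + 0.1156 + 0.1296 + 0.0289 = 0.4653

0.4653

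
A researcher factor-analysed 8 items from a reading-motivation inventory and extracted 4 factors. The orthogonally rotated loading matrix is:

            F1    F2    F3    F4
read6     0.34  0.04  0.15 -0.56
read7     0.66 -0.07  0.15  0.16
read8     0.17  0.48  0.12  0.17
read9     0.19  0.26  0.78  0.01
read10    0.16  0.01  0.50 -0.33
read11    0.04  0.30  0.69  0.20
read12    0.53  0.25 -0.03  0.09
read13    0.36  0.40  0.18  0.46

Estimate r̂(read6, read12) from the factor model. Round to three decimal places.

0.135

r̂ = Σ λ_i·λ_j across factors = (0.34)(0.53) + (0.04)(0.25) + (0.15)(-0.03) + (-0.56)(0.09)
  = +0.1802 +0.0100 -0.0045 -0.0504 = 0.1353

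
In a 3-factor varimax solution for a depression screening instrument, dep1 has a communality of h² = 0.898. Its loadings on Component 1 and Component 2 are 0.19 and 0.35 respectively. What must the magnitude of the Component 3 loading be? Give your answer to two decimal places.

0.86

Under orthogonal rotation h² = Σλ², so λ_Component 3² = h² − (0.1586) = 0.898 − 0.1586 = 0.7394.
|λ| = √0.7394 = 0.8599.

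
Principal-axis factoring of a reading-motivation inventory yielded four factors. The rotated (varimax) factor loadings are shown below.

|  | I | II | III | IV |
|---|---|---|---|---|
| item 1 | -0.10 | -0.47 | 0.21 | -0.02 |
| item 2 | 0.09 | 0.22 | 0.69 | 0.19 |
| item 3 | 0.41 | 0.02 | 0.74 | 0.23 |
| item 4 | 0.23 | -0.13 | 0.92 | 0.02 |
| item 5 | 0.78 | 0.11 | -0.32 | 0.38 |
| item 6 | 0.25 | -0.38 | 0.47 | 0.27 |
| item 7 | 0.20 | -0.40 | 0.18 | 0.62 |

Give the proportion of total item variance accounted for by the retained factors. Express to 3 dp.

Communalities: 0.2754, 0.5687, 0.7690, 0.9166, 0.8673, 0.5007, 0.6168; Σh² = 4.5145.
Total variance with 7 standardized items is 7, so the solution explains 4.5145/7 = 0.6449.

0.645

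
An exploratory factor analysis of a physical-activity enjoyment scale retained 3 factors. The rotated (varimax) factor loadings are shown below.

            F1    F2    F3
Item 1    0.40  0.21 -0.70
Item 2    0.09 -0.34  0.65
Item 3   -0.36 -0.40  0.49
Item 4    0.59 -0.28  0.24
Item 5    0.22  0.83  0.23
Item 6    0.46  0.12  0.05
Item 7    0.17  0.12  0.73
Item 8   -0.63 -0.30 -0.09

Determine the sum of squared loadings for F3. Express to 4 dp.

1.8066

SS loadings for F3 = (-0.70)² + 0.65² + 0.49² + 0.24² + 0.23² + 0.05² + 0.73² + (-0.09)² = 0.4900 + 0.4225 + 0.2401 + 0.0576 + 0.0529 + 0.0025 + 0.5329 + 0.0081 = 1.8066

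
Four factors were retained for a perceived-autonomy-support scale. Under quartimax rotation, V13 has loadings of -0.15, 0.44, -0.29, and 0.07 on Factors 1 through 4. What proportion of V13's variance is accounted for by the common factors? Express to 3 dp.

0.305

h² = (-0.15)² + 0.44² + (-0.29)² + 0.07² = 0.0225 + 0.1936 + 0.0841 + 0.0049 = 0.3051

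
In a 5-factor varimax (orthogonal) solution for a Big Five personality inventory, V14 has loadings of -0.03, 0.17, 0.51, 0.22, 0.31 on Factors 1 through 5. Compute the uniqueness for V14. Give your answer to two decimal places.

h² = (-0.03)² + 0.17² + 0.51² + 0.22² + 0.31² = 0.0009 + 0.0289 + 0.2601 + 0.0484 + 0.0961 = 0.4344
Uniqueness u² = 1 − h² = 1 − 0.4344 = 0.5656

0.57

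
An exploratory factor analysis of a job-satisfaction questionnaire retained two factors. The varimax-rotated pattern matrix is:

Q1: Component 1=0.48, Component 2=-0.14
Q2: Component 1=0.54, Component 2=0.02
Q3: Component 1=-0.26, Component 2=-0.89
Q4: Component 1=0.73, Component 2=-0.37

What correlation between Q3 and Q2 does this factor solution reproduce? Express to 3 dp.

-0.158

r̂ = Σ λ_i·λ_j across factors = (-0.26)(0.54) + (-0.89)(0.02)
  = -0.1404 -0.0178 = -0.1582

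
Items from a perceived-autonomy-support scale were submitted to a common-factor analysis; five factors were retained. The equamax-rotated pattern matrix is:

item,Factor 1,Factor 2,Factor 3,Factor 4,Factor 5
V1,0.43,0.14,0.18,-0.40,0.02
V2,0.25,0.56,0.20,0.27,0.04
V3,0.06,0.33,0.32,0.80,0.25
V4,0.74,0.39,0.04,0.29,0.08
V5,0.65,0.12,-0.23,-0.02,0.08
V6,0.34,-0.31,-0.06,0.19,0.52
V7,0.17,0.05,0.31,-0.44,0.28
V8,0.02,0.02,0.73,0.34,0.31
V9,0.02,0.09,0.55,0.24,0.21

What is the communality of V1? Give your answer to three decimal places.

0.397

h² = 0.43² + 0.14² + 0.18² + (-0.40)² + 0.02² = 0.1849 + 0.0196 + 0.0324 + 0.1600 + 0.0004 = 0.3973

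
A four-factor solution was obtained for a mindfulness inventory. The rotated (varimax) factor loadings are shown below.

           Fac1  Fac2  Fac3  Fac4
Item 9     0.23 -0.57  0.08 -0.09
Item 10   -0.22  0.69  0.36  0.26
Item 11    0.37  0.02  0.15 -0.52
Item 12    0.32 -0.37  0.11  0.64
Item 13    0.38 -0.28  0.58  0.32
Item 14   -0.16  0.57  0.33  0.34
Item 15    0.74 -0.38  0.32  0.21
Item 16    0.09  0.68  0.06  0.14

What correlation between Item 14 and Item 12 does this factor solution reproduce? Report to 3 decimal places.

r̂ = Σ λ_i·λ_j across factors = (-0.16)(0.32) + (0.57)(-0.37) + (0.33)(0.11) + (0.34)(0.64)
  = -0.0512 -0.2109 +0.0363 +0.2176 = -0.0082

-0.008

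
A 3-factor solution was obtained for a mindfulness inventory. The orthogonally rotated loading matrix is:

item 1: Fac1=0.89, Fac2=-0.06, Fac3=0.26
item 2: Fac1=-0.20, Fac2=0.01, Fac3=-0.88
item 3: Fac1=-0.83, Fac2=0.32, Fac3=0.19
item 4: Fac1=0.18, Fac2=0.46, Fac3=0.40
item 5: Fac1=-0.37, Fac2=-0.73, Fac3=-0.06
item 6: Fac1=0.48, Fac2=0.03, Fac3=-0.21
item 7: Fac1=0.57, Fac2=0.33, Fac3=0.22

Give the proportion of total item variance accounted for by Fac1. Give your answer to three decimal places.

0.321

SS loadings for Fac1 = 0.89² + (-0.20)² + (-0.83)² + 0.18² + (-0.37)² + 0.48² + 0.57² = 2.2456
Proportion of variance = 2.2456 / 7 = 0.3208.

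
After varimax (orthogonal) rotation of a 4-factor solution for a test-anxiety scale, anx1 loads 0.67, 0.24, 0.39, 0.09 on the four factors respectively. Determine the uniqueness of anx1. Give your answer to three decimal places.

0.333

h² = 0.67² + 0.24² + 0.39² + 0.09² = 0.4489 + 0.0576 + 0.1521 + 0.0081 = 0.6667
Uniqueness u² = 1 − h² = 1 − 0.6667 = 0.3333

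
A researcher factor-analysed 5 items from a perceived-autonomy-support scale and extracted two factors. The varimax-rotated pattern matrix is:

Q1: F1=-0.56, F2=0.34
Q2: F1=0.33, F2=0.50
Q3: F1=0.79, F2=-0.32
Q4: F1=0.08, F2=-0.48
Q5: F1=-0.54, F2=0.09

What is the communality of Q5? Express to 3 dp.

h² = (-0.54)² + 0.09² = 0.2916 + 0.0081 = 0.2997

0.300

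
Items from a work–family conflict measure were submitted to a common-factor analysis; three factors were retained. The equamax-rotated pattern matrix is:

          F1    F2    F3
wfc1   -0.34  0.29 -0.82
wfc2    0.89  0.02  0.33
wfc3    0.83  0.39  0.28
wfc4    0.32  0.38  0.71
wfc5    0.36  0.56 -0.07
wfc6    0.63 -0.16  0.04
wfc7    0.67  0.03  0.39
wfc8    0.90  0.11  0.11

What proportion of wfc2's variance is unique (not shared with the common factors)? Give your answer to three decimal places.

h² = 0.89² + 0.02² + 0.33² = 0.7921 + 0.0004 + 0.1089 = 0.9014
Uniqueness u² = 1 − h² = 1 − 0.9014 = 0.0986

0.099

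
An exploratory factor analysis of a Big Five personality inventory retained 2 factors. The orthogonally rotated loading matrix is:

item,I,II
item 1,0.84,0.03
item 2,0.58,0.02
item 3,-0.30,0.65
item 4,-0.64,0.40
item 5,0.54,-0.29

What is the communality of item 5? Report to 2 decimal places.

h² = 0.54² + (-0.29)² = 0.2916 + 0.0841 = 0.3757

0.38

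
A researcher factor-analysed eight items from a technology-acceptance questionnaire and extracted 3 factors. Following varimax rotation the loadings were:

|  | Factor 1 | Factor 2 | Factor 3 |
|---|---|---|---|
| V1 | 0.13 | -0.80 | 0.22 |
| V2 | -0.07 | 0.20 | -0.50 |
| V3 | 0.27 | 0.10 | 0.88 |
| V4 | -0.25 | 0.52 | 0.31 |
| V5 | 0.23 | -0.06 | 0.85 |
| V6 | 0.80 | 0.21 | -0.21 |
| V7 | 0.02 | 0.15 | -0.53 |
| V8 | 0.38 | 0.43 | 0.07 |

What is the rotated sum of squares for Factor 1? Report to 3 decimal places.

0.995

SS loadings for Factor 1 = 0.13² + (-0.07)² + 0.27² + (-0.25)² + 0.23² + 0.80² + 0.02² + 0.38² = 0.0169 + 0.0049 + 0.0729 + 0.0625 + 0.0529 + 0.6400 + 0.0004 + 0.1444 = 0.9949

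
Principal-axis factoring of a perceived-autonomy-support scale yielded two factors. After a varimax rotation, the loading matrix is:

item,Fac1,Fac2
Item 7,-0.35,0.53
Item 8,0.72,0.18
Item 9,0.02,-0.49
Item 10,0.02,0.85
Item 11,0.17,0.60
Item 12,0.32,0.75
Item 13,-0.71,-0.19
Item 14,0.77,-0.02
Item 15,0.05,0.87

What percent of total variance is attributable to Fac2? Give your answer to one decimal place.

SS loadings for Fac2 = 0.53² + 0.18² + (-0.49)² + 0.85² + 0.60² + 0.75² + (-0.19)² + (-0.02)² + 0.87² = 2.9918
With 9 standardized items, total variance = 9. Proportion = 2.9918/9 = 0.3324 → 33.24%.

33.2%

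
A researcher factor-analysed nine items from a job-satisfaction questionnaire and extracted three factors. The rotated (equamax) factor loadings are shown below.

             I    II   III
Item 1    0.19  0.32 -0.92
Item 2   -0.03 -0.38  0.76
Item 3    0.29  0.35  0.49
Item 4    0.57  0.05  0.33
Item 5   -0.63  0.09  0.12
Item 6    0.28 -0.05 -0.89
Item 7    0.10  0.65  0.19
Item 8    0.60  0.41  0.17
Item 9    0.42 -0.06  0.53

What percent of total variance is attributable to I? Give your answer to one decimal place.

16.3%

SS loadings for I = 0.19² + (-0.03)² + 0.29² + 0.57² + (-0.63)² + 0.28² + 0.10² + 0.60² + 0.42² = 1.4677
With 9 standardized items, total variance = 9. Proportion = 1.4677/9 = 0.1631 → 16.31%.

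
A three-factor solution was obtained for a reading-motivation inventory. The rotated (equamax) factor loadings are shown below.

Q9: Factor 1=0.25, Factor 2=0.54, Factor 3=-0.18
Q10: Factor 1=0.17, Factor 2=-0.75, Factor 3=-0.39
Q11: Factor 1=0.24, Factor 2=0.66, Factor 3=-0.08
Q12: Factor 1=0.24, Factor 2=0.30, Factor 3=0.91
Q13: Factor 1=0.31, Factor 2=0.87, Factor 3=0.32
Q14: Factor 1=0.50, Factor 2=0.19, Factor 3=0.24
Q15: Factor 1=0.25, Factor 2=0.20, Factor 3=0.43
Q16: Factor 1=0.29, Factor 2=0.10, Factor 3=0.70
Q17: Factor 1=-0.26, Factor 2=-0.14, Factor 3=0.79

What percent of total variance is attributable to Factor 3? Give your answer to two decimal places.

27.53%

SS loadings for Factor 3 = (-0.18)² + (-0.39)² + (-0.08)² + 0.91² + 0.32² + 0.24² + 0.43² + 0.70² + 0.79² = 2.4780
With 9 standardized items, total variance = 9. Proportion = 2.4780/9 = 0.2753 → 27.53%.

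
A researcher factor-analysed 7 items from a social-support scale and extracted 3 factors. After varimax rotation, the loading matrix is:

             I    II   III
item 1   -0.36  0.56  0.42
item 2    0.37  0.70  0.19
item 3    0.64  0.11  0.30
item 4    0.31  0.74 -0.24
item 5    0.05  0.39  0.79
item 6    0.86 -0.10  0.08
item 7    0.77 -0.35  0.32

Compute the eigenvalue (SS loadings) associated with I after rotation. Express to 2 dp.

SS loadings for I = (-0.36)² + 0.37² + 0.64² + 0.31² + 0.05² + 0.86² + 0.77² = 0.1296 + 0.1369 + 0.4096 + 0.0961 + 0.0025 + 0.7396 + 0.5929 = 2.1072

2.11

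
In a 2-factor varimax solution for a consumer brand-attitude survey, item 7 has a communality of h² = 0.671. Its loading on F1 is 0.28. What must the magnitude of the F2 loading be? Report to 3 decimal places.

Under orthogonal rotation h² = Σλ², so λ_F2² = h² − (0.0784) = 0.671 − 0.0784 = 0.5926.
|λ| = √0.5926 = 0.7698.

0.770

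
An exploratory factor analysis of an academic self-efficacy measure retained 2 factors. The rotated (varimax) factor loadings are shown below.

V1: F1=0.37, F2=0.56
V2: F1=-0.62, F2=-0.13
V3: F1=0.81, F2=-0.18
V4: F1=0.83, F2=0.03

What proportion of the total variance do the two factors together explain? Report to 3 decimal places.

0.558

SS loadings by factor: 1.8663, 0.3638; total = 2.2301.
Total variance with 4 standardized items is 4, so the solution explains 2.2301/4 = 0.5575.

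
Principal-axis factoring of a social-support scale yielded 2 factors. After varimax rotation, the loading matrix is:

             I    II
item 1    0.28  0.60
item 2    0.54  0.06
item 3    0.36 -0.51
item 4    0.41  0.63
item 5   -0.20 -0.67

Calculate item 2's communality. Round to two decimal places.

h² = 0.54² + 0.06² = 0.2916 + 0.0036 = 0.2952

0.30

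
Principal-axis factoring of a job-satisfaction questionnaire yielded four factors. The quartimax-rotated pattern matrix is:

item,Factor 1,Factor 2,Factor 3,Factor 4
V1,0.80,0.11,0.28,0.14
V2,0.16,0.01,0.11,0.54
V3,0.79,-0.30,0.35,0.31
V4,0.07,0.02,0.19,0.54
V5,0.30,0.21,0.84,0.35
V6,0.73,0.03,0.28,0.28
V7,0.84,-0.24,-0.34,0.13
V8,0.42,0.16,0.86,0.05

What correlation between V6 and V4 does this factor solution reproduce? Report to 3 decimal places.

r̂ = Σ λ_i·λ_j across factors = (0.73)(0.07) + (0.03)(0.02) + (0.28)(0.19) + (0.28)(0.54)
  = +0.0511 +0.0006 +0.0532 +0.1512 = 0.2561

0.256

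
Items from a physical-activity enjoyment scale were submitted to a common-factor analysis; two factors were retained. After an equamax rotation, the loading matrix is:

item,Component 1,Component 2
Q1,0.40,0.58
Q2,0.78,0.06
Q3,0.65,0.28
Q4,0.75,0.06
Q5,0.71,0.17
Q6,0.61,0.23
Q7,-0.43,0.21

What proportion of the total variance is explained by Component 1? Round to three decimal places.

0.402

SS loadings for Component 1 = 0.40² + 0.78² + 0.65² + 0.75² + 0.71² + 0.61² + (-0.43)² = 2.8145
Proportion of variance = 2.8145 / 7 = 0.4021.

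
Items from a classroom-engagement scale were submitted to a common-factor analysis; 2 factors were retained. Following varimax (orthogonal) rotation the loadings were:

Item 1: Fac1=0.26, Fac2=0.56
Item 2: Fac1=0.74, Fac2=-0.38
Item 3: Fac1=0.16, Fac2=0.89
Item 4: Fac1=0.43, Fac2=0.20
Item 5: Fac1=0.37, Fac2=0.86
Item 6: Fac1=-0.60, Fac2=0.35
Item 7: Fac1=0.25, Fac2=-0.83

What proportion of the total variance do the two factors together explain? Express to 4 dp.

Communalities: 0.3812, 0.6920, 0.8177, 0.2249, 0.8765, 0.4825, 0.7514; Σh² = 4.2262.
Total variance with 7 standardized items is 7, so the solution explains 4.2262/7 = 0.6037.

0.6037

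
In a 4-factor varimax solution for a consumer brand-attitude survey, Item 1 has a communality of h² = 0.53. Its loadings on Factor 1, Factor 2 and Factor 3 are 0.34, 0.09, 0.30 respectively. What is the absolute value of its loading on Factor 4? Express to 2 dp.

0.56

Under orthogonal rotation h² = Σλ², so λ_Factor 4² = h² − (0.2137) = 0.53 − 0.2137 = 0.3163.
|λ| = √0.3163 = 0.5624.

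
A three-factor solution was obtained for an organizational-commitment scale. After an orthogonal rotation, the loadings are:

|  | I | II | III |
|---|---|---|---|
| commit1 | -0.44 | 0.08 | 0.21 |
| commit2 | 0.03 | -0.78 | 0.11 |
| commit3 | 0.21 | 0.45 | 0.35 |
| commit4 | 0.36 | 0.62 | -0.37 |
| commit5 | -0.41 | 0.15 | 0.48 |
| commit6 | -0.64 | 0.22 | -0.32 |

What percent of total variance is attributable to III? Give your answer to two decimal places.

SS loadings for III = 0.21² + 0.11² + 0.35² + (-0.37)² + 0.48² + (-0.32)² = 0.6484
With 6 standardized items, total variance = 6. Proportion = 0.6484/6 = 0.1081 → 10.81%.

10.81%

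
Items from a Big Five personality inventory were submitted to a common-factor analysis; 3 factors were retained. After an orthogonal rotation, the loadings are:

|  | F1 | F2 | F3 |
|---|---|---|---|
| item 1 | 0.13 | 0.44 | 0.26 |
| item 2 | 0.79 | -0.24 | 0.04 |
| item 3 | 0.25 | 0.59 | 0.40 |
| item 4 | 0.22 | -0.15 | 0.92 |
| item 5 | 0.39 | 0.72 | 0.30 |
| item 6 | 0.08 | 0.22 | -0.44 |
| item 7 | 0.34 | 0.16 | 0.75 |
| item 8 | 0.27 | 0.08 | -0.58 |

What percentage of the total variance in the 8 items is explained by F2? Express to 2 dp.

SS loadings for F2 = 0.44² + (-0.24)² + 0.59² + (-0.15)² + 0.72² + 0.22² + 0.16² + 0.08² = 1.2206
With 8 standardized items, total variance = 8. Proportion = 1.2206/8 = 0.1526 → 15.26%.

15.26%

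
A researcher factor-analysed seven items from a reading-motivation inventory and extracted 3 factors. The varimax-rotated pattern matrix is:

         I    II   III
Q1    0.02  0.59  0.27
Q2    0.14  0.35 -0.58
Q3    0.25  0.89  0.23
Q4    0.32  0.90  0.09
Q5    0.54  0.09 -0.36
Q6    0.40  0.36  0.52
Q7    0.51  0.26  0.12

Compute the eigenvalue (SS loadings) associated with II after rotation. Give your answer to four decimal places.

2.2780

SS loadings for II = 0.59² + 0.35² + 0.89² + 0.90² + 0.09² + 0.36² + 0.26² = 0.3481 + 0.1225 + 0.7921 + 0.8100 + 0.0081 + 0.1296 + 0.0676 = 2.2780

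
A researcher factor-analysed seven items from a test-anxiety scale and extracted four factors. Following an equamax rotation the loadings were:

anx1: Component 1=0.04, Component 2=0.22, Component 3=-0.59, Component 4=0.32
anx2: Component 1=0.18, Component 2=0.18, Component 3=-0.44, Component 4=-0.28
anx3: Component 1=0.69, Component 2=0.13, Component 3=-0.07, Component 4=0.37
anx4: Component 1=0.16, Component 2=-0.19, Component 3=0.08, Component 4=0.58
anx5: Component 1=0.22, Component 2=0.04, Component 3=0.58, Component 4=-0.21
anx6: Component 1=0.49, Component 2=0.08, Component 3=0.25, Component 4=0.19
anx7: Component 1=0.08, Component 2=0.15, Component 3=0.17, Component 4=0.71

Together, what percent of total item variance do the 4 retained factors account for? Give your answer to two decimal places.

45.92%

SS loadings by factor: 0.8306, 0.1643, 0.9808, 1.2384; total = 3.2141.
Total variance with 7 standardized items is 7, so the solution explains 3.2141/7 = 0.4592 = 45.92%.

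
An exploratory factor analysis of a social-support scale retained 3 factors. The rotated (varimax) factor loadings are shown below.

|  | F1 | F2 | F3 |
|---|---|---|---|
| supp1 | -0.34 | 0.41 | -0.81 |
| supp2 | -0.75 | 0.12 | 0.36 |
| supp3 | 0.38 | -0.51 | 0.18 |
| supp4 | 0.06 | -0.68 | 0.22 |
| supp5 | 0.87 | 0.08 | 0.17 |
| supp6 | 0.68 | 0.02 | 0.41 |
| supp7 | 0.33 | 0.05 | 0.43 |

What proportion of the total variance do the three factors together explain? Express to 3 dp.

SS loadings by factor: 2.1543, 0.9143, 1.2484; total = 4.3170.
Total variance with 7 standardized items is 7, so the solution explains 4.3170/7 = 0.6167.

0.617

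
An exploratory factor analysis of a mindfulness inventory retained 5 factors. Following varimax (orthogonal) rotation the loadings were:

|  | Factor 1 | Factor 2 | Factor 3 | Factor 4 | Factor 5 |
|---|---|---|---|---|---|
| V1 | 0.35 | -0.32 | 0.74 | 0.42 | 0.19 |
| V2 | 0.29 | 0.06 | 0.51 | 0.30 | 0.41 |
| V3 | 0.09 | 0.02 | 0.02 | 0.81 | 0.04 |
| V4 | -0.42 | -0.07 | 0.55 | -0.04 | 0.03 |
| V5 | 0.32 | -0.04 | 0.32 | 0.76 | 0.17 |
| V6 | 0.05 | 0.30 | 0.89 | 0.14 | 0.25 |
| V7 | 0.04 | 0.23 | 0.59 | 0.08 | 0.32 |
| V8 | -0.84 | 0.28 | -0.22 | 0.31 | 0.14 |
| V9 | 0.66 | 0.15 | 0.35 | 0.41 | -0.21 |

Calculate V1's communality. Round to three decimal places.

h² = 0.35² + (-0.32)² + 0.74² + 0.42² + 0.19² = 0.1225 + 0.1024 + 0.5476 + 0.1764 + 0.0361 = 0.9850

0.985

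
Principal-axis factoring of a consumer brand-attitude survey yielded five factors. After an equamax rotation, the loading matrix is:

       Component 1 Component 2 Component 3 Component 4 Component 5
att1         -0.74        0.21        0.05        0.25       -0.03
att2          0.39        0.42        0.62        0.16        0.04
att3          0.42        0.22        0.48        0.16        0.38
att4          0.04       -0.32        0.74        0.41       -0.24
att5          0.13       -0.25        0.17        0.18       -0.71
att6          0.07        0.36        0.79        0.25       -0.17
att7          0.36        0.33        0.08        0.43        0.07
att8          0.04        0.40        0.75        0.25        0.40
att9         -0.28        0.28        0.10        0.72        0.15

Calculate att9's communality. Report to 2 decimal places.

0.71

h² = (-0.28)² + 0.28² + 0.10² + 0.72² + 0.15² = 0.0784 + 0.0784 + 0.0100 + 0.5184 + 0.0225 = 0.7077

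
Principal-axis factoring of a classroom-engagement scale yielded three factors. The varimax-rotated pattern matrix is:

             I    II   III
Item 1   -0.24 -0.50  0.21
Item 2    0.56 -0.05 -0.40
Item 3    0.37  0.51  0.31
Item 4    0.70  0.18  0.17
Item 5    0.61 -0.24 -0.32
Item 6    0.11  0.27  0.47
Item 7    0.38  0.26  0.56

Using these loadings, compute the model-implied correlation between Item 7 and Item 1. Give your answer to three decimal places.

-0.104

r̂ = Σ λ_i·λ_j across factors = (0.38)(-0.24) + (0.26)(-0.50) + (0.56)(0.21)
  = -0.0912 -0.1300 +0.1176 = -0.1036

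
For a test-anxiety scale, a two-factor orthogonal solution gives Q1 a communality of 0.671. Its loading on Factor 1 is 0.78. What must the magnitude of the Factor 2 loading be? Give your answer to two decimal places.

Under orthogonal rotation h² = Σλ², so λ_Factor 2² = h² − (0.6084) = 0.671 − 0.6084 = 0.0626.
|λ| = √0.0626 = 0.2502.

0.25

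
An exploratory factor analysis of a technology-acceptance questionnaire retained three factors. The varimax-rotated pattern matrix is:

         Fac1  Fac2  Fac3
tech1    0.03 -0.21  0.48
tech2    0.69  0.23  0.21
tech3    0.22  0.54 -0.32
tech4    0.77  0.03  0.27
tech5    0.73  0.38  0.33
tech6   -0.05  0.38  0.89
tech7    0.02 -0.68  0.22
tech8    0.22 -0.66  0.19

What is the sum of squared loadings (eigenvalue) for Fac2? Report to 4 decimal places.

1.5763

SS loadings for Fac2 = (-0.21)² + 0.23² + 0.54² + 0.03² + 0.38² + 0.38² + (-0.68)² + (-0.66)² = 0.0441 + 0.0529 + 0.2916 + 0.0009 + 0.1444 + 0.1444 + 0.4624 + 0.4356 = 1.5763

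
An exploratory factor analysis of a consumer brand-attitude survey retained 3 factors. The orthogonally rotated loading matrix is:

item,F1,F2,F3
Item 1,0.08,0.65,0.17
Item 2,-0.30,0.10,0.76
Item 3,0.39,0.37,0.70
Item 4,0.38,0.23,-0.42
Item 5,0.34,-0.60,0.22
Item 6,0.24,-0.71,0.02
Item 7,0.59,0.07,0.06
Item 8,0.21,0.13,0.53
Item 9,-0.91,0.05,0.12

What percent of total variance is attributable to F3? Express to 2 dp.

SS loadings for F3 = 0.17² + 0.76² + 0.70² + (-0.42)² + 0.22² + 0.02² + 0.06² + 0.53² + 0.12² = 1.6206
With 9 standardized items, total variance = 9. Proportion = 1.6206/9 = 0.1801 → 18.01%.

18.01%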